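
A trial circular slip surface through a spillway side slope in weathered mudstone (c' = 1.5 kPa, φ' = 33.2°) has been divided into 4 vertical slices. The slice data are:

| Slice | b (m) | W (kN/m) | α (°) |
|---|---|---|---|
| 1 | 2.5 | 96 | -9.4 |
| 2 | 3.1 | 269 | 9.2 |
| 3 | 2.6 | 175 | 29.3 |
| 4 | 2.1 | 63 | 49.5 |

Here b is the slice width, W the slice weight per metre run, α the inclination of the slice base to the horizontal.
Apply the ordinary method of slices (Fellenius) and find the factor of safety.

FS = 2.36

Ordinary method of slices: FS = Σ[c'·Δl_i + (W_i cosα_i)·tanφ'] / Σ W_i sinα_i, with Δl_i = b_i / cosα_i.
Slice 1: Δl = 2.5/cos(-9.4°) = 2.534 m; N'_1 = 96·cos(-9.4°) = 94.7; c'Δl = 3.80; W sinα = -15.7
Slice 2: Δl = 3.1/cos9.2° = 3.140 m; N'_2 = 269·cos9.2° = 265.5; c'Δl = 4.71; W sinα = 43.0
Slice 3: Δl = 2.6/cos29.3° = 2.981 m; N'_3 = 175·cos29.3° = 152.6; c'Δl = 4.47; W sinα = 85.6
Slice 4: Δl = 2.1/cos49.5° = 3.234 m; N'_4 = 63·cos49.5° = 40.9; c'Δl = 4.85; W sinα = 47.9
Σc'Δl = 17.8 kN/m; ΣN' = 553.8 kN/m; ΣW sinα = 160.9 kN/m
Resisting = 17.8 + 553.8·tan33.2° = 17.8 + 362.4 = 380.2 kN/m
FS = 380.2 / 160.9 = 2.363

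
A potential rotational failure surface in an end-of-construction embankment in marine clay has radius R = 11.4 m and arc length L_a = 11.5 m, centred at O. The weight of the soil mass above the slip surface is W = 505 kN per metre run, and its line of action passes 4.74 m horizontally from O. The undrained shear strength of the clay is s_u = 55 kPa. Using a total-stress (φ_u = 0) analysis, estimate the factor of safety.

FS = 3.01

Taking moments about the centre O, the resisting moment is provided by the undrained shear strength acting along the arc:
M_R = s_u·L_a·R = 55·11.50·11.4 = 7210.5 kN·m/m
M_D = W·d = 505·4.74 = 2393.7 kN·m/m
FS = M_R / M_D = 7210.5 / 2393.7 = 3.012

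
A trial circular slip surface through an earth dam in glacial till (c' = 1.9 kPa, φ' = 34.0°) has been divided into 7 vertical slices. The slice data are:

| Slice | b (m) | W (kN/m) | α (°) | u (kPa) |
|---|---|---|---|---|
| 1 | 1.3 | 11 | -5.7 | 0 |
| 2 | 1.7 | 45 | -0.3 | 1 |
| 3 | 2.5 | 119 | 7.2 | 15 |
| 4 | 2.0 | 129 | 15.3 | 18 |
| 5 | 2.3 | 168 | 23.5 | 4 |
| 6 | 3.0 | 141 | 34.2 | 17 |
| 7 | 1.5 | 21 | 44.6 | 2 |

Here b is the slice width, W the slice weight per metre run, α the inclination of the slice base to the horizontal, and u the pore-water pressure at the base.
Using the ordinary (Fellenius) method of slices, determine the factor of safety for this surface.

Ordinary method of slices: FS = Σ[c'·Δl_i + (W_i cosα_i − u_i·Δl_i)·tanφ'] / Σ W_i sinα_i, with Δl_i = b_i / cosα_i.
Slice 1: Δl = 1.3/cos(-5.7°) = 1.306 m; N'_1 = 11·cos(-5.7°) − 0·1.306 = 10.9; c'Δl = 2.48; W sinα = -1.1
Slice 2: Δl = 1.7/cos(-0.3°) = 1.700 m; N'_2 = 45·cos(-0.3°) − 1·1.700 = 43.3; c'Δl = 3.23; W sinα = -0.2
Slice 3: Δl = 2.5/cos7.2° = 2.520 m; N'_3 = 119·cos7.2° − 15·2.520 = 80.3; c'Δl = 4.79; W sinα = 14.9
Slice 4: Δl = 2.0/cos15.3° = 2.073 m; N'_4 = 129·cos15.3° − 18·2.073 = 87.1; c'Δl = 3.94; W sinα = 34.0
Slice 5: Δl = 2.3/cos23.5° = 2.508 m; N'_5 = 168·cos23.5° − 4·2.508 = 144.0; c'Δl = 4.77; W sinα = 67.0
Slice 6: Δl = 3.0/cos34.2° = 3.627 m; N'_6 = 141·cos34.2° − 17·3.627 = 55.0; c'Δl = 6.89; W sinα = 79.3
Slice 7: Δl = 1.5/cos44.6° = 2.107 m; N'_7 = 21·cos44.6° − 2·2.107 = 10.7; c'Δl = 4.00; W sinα = 14.7
Σc'Δl = 30.1 kN/m; ΣN' = 431.3 kN/m; ΣW sinα = 208.6 kN/m
Resisting = 30.1 + 431.3·tan34.0° = 30.1 + 290.9 = 321.0 kN/m
FS = 321.0 / 208.6 = 1.539

FS = 1.54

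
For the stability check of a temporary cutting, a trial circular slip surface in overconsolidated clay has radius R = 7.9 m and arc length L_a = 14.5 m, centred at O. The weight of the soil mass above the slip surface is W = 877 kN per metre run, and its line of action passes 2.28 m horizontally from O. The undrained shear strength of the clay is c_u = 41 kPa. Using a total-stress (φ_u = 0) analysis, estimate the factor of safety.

Taking moments about the centre O, the resisting moment is provided by the undrained shear strength acting along the arc:
M_R = c_u·L_a·R = 41·14.50·7.9 = 4696.6 kN·m/m
M_D = W·d = 877·2.28 = 1999.6 kN·m/m
FS = M_R / M_D = 4696.6 / 1999.6 = 2.349

FS = 2.35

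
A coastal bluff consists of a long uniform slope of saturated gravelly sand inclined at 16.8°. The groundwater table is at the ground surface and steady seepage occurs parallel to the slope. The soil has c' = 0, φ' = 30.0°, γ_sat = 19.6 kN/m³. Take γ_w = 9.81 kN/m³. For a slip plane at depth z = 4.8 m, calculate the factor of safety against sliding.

With seepage parallel to the slope and the water table at the surface, the effective normal stress on the slip plane uses the buoyant unit weight γ' = γ_sat − γ_w while the driving shear stress uses γ_sat:
FS = [c' + γ' z cos²β tanφ'] / [γ_sat z sinβ cosβ]
(For c' = 0 this reduces to FS = (γ'/γ_sat)·tanφ'/tanβ.)
γ' = 19.6 − 9.81 = 9.79 kN/m³
Numerator = 0.0 + 9.79·4.8·cos²16.8°·tan30.0° = 0.0 + 9.79·4.8·0.9165·0.5774 = 24.864 kPa
Denominator = 19.6·4.8·sin16.8°·cos16.8° = 19.6·4.8·0.2890·0.9573 = 26.032 kPa
FS = 24.864 / 26.032 = 0.955

FS = 0.96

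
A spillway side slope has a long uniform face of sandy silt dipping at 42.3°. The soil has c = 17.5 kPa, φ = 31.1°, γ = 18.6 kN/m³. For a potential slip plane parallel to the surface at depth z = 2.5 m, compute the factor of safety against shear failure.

For an infinite slope with a slip plane parallel to the surface (no pore pressure): FS = [c + γz cos²β tanφ] / [γz sinβ cosβ].
γz = 18.6·2.5 = 46.50 kN/m²
Numerator = 17.5 + 46.50·cos²42.3°·tan31.1° = 17.5 + 46.50·0.5471·0.6032 = 32.845 kPa
Denominator = 46.50·sin42.3°·cos42.3° = 46.50·0.6730·0.7396 = 23.147 kPa
FS = 32.845 / 23.147 = 1.419

FS = 1.42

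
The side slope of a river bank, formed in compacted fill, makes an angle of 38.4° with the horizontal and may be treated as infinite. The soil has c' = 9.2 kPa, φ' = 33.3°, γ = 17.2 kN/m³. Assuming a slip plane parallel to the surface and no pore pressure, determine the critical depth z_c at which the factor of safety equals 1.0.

Setting FS = 1.00 in FS = [c' + γz cos²β tanφ'] / [γz sinβ cosβ] and solving for z:
z = c' / [γ cosβ (FS·sinβ − cosβ·tanφ')]
  = 9.2 / [17.2·cos38.4°·(1.00·sin38.4° − cos38.4°·tan33.3°)]
  = 9.2 / [17.2·0.7837·(1.00·0.6211 − 0.7837·0.6569)]
  = 9.2 / 1.4336 = 6.417 m

z_c = 6.42 m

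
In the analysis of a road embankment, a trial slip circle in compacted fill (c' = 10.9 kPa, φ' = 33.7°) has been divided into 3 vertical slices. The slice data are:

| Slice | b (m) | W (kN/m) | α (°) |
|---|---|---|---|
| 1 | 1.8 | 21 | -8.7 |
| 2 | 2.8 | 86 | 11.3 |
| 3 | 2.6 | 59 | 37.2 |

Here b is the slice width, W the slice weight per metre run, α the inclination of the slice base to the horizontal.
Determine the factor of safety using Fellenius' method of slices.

Ordinary method of slices: FS = Σ[c'·Δl_i + (W_i cosα_i)·tanφ'] / Σ W_i sinα_i, with Δl_i = b_i / cosα_i.
Slice 1: Δl = 1.8/cos(-8.7°) = 1.821 m; N'_1 = 21·cos(-8.7°) = 20.8; c'Δl = 19.85; W sinα = -3.2
Slice 2: Δl = 2.8/cos11.3° = 2.855 m; N'_2 = 86·cos11.3° = 84.3; c'Δl = 31.12; W sinα = 16.9
Slice 3: Δl = 2.6/cos37.2° = 3.264 m; N'_3 = 59·cos37.2° = 47.0; c'Δl = 35.58; W sinα = 35.7
Σc'Δl = 86.6 kN/m; ΣN' = 152.1 kN/m; ΣW sinα = 49.3 kN/m
Resisting = 86.6 + 152.1·tan33.7° = 86.6 + 101.4 = 188.0 kN/m
FS = 188.0 / 49.3 = 3.809

FS = 3.81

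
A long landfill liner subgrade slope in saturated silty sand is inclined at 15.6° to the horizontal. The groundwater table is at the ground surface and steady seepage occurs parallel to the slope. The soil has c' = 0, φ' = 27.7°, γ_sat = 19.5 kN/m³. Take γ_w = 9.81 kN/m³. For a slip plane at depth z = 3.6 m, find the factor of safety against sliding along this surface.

With seepage parallel to the slope and the water table at the surface, the effective normal stress on the slip plane uses the buoyant unit weight γ' = γ_sat − γ_w while the driving shear stress uses γ_sat:
FS = [c' + γ' z cos²β tanφ'] / [γ_sat z sinβ cosβ]
(For c' = 0 this reduces to FS = (γ'/γ_sat)·tanφ'/tanβ.)
γ' = 19.5 − 9.81 = 9.69 kN/m³
Numerator = 0.0 + 9.69·3.6·cos²15.6°·tan27.7° = 0.0 + 9.69·3.6·0.9277·0.5250 = 16.990 kPa
Denominator = 19.5·3.6·sin15.6°·cos15.6° = 19.5·3.6·0.2689·0.9632 = 18.183 kPa
FS = 16.990 / 18.183 = 0.934

FS = 0.93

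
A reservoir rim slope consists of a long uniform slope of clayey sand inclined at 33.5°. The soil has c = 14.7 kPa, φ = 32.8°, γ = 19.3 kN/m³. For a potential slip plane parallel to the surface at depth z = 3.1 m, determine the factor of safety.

For an infinite slope with a slip plane parallel to the surface (no pore pressure): FS = [c + γz cos²β tanφ] / [γz sinβ cosβ].
γz = 19.3·3.1 = 59.83 kN/m²
Numerator = 14.7 + 59.83·cos²33.5°·tan32.8° = 14.7 + 59.83·0.6954·0.6445 = 41.512 kPa
Denominator = 59.83·sin33.5°·cos33.5° = 59.83·0.5519·0.8339 = 27.537 kPa
FS = 41.512 / 27.537 = 1.507

FS = 1.51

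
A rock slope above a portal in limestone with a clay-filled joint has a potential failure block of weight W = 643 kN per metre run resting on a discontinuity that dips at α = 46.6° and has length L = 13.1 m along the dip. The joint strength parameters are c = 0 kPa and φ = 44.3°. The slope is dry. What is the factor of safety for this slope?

FS = 0.92

Resolving the block weight along and normal to the plane and applying the Mohr–Coulomb strength on the joint:
N' = W cosα = 643·cos46.6° = 441.8 kN/m
Driving force T = W sinα = 643·sin46.6° = 467.2 kN/m
Resisting force R = c·L + N'·tanφ = 0·13.1 + 441.8·tan44.3° = 0.0 + 431.1 = 431.1 kN/m
FS = R / T = 431.1 / 467.2 = 0.923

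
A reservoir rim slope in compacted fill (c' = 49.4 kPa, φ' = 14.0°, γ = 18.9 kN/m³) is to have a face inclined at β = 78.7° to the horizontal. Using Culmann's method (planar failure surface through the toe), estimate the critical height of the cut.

Culmann's analysis gives the critical failure plane at α_cr = (β + φ')/2 = (78.7 + 14.0)/2 = 46.4°, and the critical height
H_c = (4c'/γ) · sinβ cosφ' / [1 − cos(β − φ')]
    = (4·49.4/18.9) · sin78.7°·cos14.0° / [1 − cos(64.7°)]
    = 10.455 · 0.9806·0.9703 / [1 − 0.4274]
    = 10.455 · 0.9515 / 0.5726
    = 17.37 m

H_c = 17.37 m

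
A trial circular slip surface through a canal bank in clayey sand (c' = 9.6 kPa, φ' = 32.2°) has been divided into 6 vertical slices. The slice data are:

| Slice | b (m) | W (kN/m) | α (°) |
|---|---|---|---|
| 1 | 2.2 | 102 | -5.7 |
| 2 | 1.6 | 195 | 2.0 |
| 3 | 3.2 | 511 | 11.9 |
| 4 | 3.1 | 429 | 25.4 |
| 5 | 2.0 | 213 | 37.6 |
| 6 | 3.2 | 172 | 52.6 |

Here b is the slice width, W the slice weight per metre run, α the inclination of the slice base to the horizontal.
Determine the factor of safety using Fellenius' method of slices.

Ordinary method of slices: FS = Σ[c'·Δl_i + (W_i cosα_i)·tanφ'] / Σ W_i sinα_i, with Δl_i = b_i / cosα_i.
Slice 1: Δl = 2.2/cos(-5.7°) = 2.211 m; N'_1 = 102·cos(-5.7°) = 101.5; c'Δl = 21.22; W sinα = -10.1
Slice 2: Δl = 1.6/cos2.0° = 1.601 m; N'_2 = 195·cos2.0° = 194.9; c'Δl = 15.37; W sinα = 6.8
Slice 3: Δl = 3.2/cos11.9° = 3.270 m; N'_3 = 511·cos11.9° = 500.0; c'Δl = 31.39; W sinα = 105.4
Slice 4: Δl = 3.1/cos25.4° = 3.432 m; N'_4 = 429·cos25.4° = 387.5; c'Δl = 32.94; W sinα = 184.0
Slice 5: Δl = 2.0/cos37.6° = 2.524 m; N'_5 = 213·cos37.6° = 168.8; c'Δl = 24.23; W sinα = 130.0
Slice 6: Δl = 3.2/cos52.6° = 5.269 m; N'_6 = 172·cos52.6° = 104.5; c'Δl = 50.58; W sinα = 136.6
Σc'Δl = 175.7 kN/m; ΣN' = 1457.2 kN/m; ΣW sinα = 552.7 kN/m
Resisting = 175.7 + 1457.2·tan32.2° = 175.7 + 917.6 = 1093.4 kN/m
FS = 1093.4 / 552.7 = 1.978

FS = 1.98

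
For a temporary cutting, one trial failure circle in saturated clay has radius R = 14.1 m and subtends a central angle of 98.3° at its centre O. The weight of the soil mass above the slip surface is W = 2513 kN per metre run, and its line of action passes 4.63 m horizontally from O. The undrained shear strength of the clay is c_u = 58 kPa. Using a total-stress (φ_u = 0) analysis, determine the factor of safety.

FS = 1.70

Taking moments about the centre O, the resisting moment is provided by the undrained shear strength acting along the arc:
Arc length L_a = R·θ = 14.1·(98.3°·π/180) = 14.1·1.7157 = 24.19 m
M_R = c_u·L_a·R = 58·24.19·14.1 = 19783.2 kN·m/m
M_D = W·d = 2513·4.63 = 11635.2 kN·m/m
FS = M_R / M_D = 19783.2 / 11635.2 = 1.700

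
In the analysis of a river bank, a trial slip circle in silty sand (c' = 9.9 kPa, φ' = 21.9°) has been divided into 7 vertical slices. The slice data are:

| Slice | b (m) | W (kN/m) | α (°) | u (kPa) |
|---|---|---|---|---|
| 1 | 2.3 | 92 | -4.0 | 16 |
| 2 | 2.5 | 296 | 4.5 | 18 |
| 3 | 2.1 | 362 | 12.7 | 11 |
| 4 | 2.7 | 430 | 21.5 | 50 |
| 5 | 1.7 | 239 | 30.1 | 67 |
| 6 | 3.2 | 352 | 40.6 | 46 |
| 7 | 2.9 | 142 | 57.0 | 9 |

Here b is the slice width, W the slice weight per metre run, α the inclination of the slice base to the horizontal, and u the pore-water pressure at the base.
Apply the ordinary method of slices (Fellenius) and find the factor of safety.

Ordinary method of slices: FS = Σ[c'·Δl_i + (W_i cosα_i − u_i·Δl_i)·tanφ'] / Σ W_i sinα_i, with Δl_i = b_i / cosα_i.
Slice 1: Δl = 2.3/cos(-4.0°) = 2.306 m; N'_1 = 92·cos(-4.0°) − 16·2.306 = 54.9; c'Δl = 22.83; W sinα = -6.4
Slice 2: Δl = 2.5/cos4.5° = 2.508 m; N'_2 = 296·cos4.5° − 18·2.508 = 249.9; c'Δl = 24.83; W sinα = 23.2
Slice 3: Δl = 2.1/cos12.7° = 2.153 m; N'_3 = 362·cos12.7° − 11·2.153 = 329.5; c'Δl = 21.31; W sinα = 79.6
Slice 4: Δl = 2.7/cos21.5° = 2.902 m; N'_4 = 430·cos21.5° − 50·2.902 = 255.0; c'Δl = 28.73; W sinα = 157.6
Slice 5: Δl = 1.7/cos30.1° = 1.965 m; N'_5 = 239·cos30.1° − 67·1.965 = 75.1; c'Δl = 19.45; W sinα = 119.9
Slice 6: Δl = 3.2/cos40.6° = 4.215 m; N'_6 = 352·cos40.6° − 46·4.215 = 73.4; c'Δl = 41.72; W sinα = 229.1
Slice 7: Δl = 2.9/cos57.0° = 5.325 m; N'_7 = 142·cos57.0° − 9·5.325 = 29.4; c'Δl = 52.71; W sinα = 119.1
Σc'Δl = 211.6 kN/m; ΣN' = 1067.2 kN/m; ΣW sinα = 722.0 kN/m
Resisting = 211.6 + 1067.2·tan21.9° = 211.6 + 429.0 = 640.6 kN/m
FS = 640.6 / 722.0 = 0.887

FS = 0.89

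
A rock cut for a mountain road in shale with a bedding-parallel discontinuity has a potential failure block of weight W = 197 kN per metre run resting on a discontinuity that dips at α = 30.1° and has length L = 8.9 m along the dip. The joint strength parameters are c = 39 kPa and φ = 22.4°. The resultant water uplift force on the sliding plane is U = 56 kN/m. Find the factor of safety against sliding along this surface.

Resolving the block weight along and normal to the plane and applying the Mohr–Coulomb strength on the joint:
N' = W cosα − U = 197·cos30.1° − 56 = 114.4 kN/m
Driving force T = W sinα = 197·sin30.1° = 98.8 kN/m
Resisting force R = c·L + N'·tanφ = 39·8.9 + 114.4·tan22.4° = 347.1 + 47.2 = 394.3 kN/m
FS = R / T = 394.3 / 98.8 = 3.991

FS = 3.99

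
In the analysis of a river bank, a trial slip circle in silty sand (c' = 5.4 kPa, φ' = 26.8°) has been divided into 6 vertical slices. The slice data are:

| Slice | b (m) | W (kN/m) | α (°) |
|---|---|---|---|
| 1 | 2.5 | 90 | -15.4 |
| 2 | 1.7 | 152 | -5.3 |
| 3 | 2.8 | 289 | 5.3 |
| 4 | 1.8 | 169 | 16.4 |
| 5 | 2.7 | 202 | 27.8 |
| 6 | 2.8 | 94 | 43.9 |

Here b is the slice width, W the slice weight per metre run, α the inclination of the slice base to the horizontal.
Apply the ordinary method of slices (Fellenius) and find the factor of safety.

Ordinary method of slices: FS = Σ[c'·Δl_i + (W_i cosα_i)·tanφ'] / Σ W_i sinα_i, with Δl_i = b_i / cosα_i.
Slice 1: Δl = 2.5/cos(-15.4°) = 2.593 m; N'_1 = 90·cos(-15.4°) = 86.8; c'Δl = 14.00; W sinα = -23.9
Slice 2: Δl = 1.7/cos(-5.3°) = 1.707 m; N'_2 = 152·cos(-5.3°) = 151.4; c'Δl = 9.22; W sinα = -14.0
Slice 3: Δl = 2.8/cos5.3° = 2.812 m; N'_3 = 289·cos5.3° = 287.8; c'Δl = 15.18; W sinα = 26.7
Slice 4: Δl = 1.8/cos16.4° = 1.876 m; N'_4 = 169·cos16.4° = 162.1; c'Δl = 10.13; W sinα = 47.7
Slice 5: Δl = 2.7/cos27.8° = 3.052 m; N'_5 = 202·cos27.8° = 178.7; c'Δl = 16.48; W sinα = 94.2
Slice 6: Δl = 2.8/cos43.9° = 3.886 m; N'_6 = 94·cos43.9° = 67.7; c'Δl = 20.98; W sinα = 65.2
Σc'Δl = 86.0 kN/m; ΣN' = 934.4 kN/m; ΣW sinα = 195.9 kN/m
Resisting = 86.0 + 934.4·tan26.8° = 86.0 + 472.0 = 558.0 kN/m
FS = 558.0 / 195.9 = 2.849

FS = 2.85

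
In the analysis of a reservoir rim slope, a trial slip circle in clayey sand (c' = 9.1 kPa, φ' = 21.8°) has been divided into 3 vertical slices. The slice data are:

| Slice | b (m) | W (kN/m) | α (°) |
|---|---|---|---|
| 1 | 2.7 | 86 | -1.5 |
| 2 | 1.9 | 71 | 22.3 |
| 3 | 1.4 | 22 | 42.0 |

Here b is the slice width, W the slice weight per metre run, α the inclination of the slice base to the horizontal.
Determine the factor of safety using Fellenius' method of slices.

Ordinary method of slices: FS = Σ[c'·Δl_i + (W_i cosα_i)·tanφ'] / Σ W_i sinα_i, with Δl_i = b_i / cosα_i.
Slice 1: Δl = 2.7/cos(-1.5°) = 2.701 m; N'_1 = 86·cos(-1.5°) = 86.0; c'Δl = 24.58; W sinα = -2.3
Slice 2: Δl = 1.9/cos22.3° = 2.054 m; N'_2 = 71·cos22.3° = 65.7; c'Δl = 18.69; W sinα = 26.9
Slice 3: Δl = 1.4/cos42.0° = 1.884 m; N'_3 = 22·cos42.0° = 16.3; c'Δl = 17.14; W sinα = 14.7
Σc'Δl = 60.4 kN/m; ΣN' = 168.0 kN/m; ΣW sinα = 39.4 kN/m
Resisting = 60.4 + 168.0·tan21.8° = 60.4 + 67.2 = 127.6 kN/m
FS = 127.6 / 39.4 = 3.238

FS = 3.24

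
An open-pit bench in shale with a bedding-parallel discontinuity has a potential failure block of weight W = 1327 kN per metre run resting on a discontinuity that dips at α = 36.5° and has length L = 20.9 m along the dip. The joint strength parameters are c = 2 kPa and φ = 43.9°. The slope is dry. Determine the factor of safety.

Resolving the block weight along and normal to the plane and applying the Mohr–Coulomb strength on the joint:
N' = W cosα = 1327·cos36.5° = 1066.7 kN/m
Driving force T = W sinα = 1327·sin36.5° = 789.3 kN/m
Resisting force R = c·L + N'·tanφ = 2·20.9 + 1066.7·tan43.9° = 41.8 + 1026.5 = 1068.3 kN/m
FS = R / T = 1068.3 / 789.3 = 1.353

FS = 1.35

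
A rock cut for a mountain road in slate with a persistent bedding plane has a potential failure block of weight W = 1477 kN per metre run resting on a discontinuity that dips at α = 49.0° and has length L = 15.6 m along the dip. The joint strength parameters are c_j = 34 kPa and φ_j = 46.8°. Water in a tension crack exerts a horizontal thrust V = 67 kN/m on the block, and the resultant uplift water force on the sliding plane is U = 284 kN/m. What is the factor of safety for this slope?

FS = 1.04

Resolving the block weight along and normal to the plane and applying the Mohr–Coulomb strength on the joint:
N' = W cosα − U − V sinα = 1477·cos49.0° − 284 − 67·sin49.0° = 634.4 kN/m
Driving force T = W sinα + V cosα = 1477·sin49.0° + 67·cos49.0° = 1158.7 kN/m
Resisting force R = c_j·L + N'·tanφ_j = 34·15.6 + 634.4·tan46.8° = 530.4 + 675.6 = 1206.0 kN/m
FS = R / T = 1206.0 / 1158.7 = 1.041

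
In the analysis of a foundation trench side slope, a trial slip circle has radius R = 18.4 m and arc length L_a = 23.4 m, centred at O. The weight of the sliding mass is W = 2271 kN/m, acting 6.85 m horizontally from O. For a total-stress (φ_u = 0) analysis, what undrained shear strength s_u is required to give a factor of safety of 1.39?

FS = s_u·L_a·R / (W·d), so s_u = FS·W·d / (L_a·R).
s_u = 1.39·2271·6.85 / (23.40·18.4) = 21623.3 / 430.56 = 50.22 kPa

s_u = 50.2 kPa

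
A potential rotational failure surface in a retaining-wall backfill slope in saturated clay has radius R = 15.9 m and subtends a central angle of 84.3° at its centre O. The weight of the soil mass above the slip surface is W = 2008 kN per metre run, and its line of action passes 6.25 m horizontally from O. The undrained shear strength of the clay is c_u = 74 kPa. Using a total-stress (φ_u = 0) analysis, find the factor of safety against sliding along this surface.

Taking moments about the centre O, the resisting moment is provided by the undrained shear strength acting along the arc:
Arc length L_a = R·θ = 15.9·(84.3°·π/180) = 15.9·1.4713 = 23.39 m
M_R = c_u·L_a·R = 74·23.39·15.9 = 27525.2 kN·m/m
M_D = W·d = 2008·6.25 = 12550.0 kN·m/m
FS = M_R / M_D = 27525.2 / 12550.0 = 2.193

FS = 2.19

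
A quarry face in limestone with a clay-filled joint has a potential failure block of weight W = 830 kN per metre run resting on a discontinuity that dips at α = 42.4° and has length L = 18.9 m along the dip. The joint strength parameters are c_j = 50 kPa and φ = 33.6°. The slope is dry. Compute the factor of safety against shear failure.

Resolving the block weight along and normal to the plane and applying the Mohr–Coulomb strength on the joint:
N' = W cosα = 830·cos42.4° = 612.9 kN/m
Driving force T = W sinα = 830·sin42.4° = 559.7 kN/m
Resisting force R = c_j·L + N'·tanφ = 50·18.9 + 612.9·tan33.6° = 945.0 + 407.2 = 1352.2 kN/m
FS = R / T = 1352.2 / 559.7 = 2.416

FS = 2.42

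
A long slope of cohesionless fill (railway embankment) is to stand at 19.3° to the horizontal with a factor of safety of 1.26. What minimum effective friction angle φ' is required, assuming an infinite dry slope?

φ' = 23.8°

FS = tanφ'/tanβ ⇒ tanφ' = FS · tanβ = 1.26 · tan19.3° = 0.4412
φ' = arctan(0.4412) = 23.81°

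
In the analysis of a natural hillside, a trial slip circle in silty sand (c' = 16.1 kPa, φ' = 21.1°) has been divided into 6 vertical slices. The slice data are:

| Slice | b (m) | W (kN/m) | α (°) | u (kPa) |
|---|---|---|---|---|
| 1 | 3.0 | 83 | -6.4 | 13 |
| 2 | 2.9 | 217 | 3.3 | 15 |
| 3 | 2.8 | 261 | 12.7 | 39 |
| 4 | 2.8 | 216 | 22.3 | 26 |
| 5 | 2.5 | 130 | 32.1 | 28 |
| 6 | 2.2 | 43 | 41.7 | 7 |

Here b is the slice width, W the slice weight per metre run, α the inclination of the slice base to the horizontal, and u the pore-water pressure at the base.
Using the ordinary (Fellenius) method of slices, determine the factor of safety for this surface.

FS = 2.02

Ordinary method of slices: FS = Σ[c'·Δl_i + (W_i cosα_i − u_i·Δl_i)·tanφ'] / Σ W_i sinα_i, with Δl_i = b_i / cosα_i.
Slice 1: Δl = 3.0/cos(-6.4°) = 3.019 m; N'_1 = 83·cos(-6.4°) − 13·3.019 = 43.2; c'Δl = 48.60; W sinα = -9.3
Slice 2: Δl = 2.9/cos3.3° = 2.905 m; N'_2 = 217·cos3.3° − 15·2.905 = 173.1; c'Δl = 46.77; W sinα = 12.5
Slice 3: Δl = 2.8/cos12.7° = 2.870 m; N'_3 = 261·cos12.7° − 39·2.870 = 142.7; c'Δl = 46.21; W sinα = 57.4
Slice 4: Δl = 2.8/cos22.3° = 3.026 m; N'_4 = 216·cos22.3° − 26·3.026 = 121.2; c'Δl = 48.72; W sinα = 82.0
Slice 5: Δl = 2.5/cos32.1° = 2.951 m; N'_5 = 130·cos32.1° − 28·2.951 = 27.5; c'Δl = 47.51; W sinα = 69.1
Slice 6: Δl = 2.2/cos41.7° = 2.947 m; N'_6 = 43·cos41.7° − 7·2.947 = 11.5; c'Δl = 47.44; W sinα = 28.6
Σc'Δl = 285.3 kN/m; ΣN' = 519.1 kN/m; ΣW sinα = 240.3 kN/m
Resisting = 285.3 + 519.1·tan21.1° = 285.3 + 200.3 = 485.6 kN/m
FS = 485.6 / 240.3 = 2.021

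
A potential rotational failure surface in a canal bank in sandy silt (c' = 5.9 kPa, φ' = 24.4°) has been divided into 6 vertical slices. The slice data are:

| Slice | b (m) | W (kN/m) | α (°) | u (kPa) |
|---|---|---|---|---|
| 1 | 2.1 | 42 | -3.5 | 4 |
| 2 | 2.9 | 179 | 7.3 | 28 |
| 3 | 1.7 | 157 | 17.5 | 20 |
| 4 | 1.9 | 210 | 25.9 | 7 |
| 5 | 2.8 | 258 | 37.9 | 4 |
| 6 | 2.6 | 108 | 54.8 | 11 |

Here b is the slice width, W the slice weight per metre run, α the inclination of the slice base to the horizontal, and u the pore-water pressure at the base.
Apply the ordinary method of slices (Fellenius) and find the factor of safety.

Ordinary method of slices: FS = Σ[c'·Δl_i + (W_i cosα_i − u_i·Δl_i)·tanφ'] / Σ W_i sinα_i, with Δl_i = b_i / cosα_i.
Slice 1: Δl = 2.1/cos(-3.5°) = 2.104 m; N'_1 = 42·cos(-3.5°) − 4·2.104 = 33.5; c'Δl = 12.41; W sinα = -2.6
Slice 2: Δl = 2.9/cos7.3° = 2.924 m; N'_2 = 179·cos7.3° − 28·2.924 = 95.7; c'Δl = 17.25; W sinα = 22.7
Slice 3: Δl = 1.7/cos17.5° = 1.782 m; N'_3 = 157·cos17.5° − 20·1.782 = 114.1; c'Δl = 10.52; W sinα = 47.2
Slice 4: Δl = 1.9/cos25.9° = 2.112 m; N'_4 = 210·cos25.9° − 7·2.112 = 174.1; c'Δl = 12.46; W sinα = 91.7
Slice 5: Δl = 2.8/cos37.9° = 3.548 m; N'_5 = 258·cos37.9° − 4·3.548 = 189.4; c'Δl = 20.94; W sinα = 158.5
Slice 6: Δl = 2.6/cos54.8° = 4.511 m; N'_6 = 108·cos54.8° − 11·4.511 = 12.6; c'Δl = 26.61; W sinα = 88.3
Σc'Δl = 100.2 kN/m; ΣN' = 619.4 kN/m; ΣW sinα = 405.9 kN/m
Resisting = 100.2 + 619.4·tan24.4° = 100.2 + 281.0 = 381.2 kN/m
FS = 381.2 / 405.9 = 0.939

FS = 0.94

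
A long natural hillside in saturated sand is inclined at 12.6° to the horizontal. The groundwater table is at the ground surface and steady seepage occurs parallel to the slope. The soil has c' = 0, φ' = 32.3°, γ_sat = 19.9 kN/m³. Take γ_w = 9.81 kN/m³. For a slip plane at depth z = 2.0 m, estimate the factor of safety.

FS = 1.43

With seepage parallel to the slope and the water table at the surface, the effective normal stress on the slip plane uses the buoyant unit weight γ' = γ_sat − γ_w while the driving shear stress uses γ_sat:
FS = [c' + γ' z cos²β tanφ'] / [γ_sat z sinβ cosβ]
(For c' = 0 this reduces to FS = (γ'/γ_sat)·tanφ'/tanβ.)
γ' = 19.9 − 9.81 = 10.09 kN/m³
Numerator = 0.0 + 10.09·2.0·cos²12.6°·tan32.3° = 0.0 + 10.09·2.0·0.9524·0.6322 = 12.150 kPa
Denominator = 19.9·2.0·sin12.6°·cos12.6° = 19.9·2.0·0.2181·0.9759 = 8.473 kPa
FS = 12.150 / 8.473 = 1.434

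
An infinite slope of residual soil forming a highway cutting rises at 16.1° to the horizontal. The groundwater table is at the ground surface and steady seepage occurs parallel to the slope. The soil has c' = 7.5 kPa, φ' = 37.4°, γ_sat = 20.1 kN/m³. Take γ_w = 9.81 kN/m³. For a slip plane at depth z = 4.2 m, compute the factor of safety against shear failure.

FS = 1.69

With seepage parallel to the slope and the water table at the surface, the effective normal stress on the slip plane uses the buoyant unit weight γ' = γ_sat − γ_w while the driving shear stress uses γ_sat:
FS = [c' + γ' z cos²β tanφ'] / [γ_sat z sinβ cosβ]
γ' = 20.1 − 9.81 = 10.29 kN/m³
Numerator = 7.5 + 10.29·4.2·cos²16.1°·tan37.4° = 7.5 + 10.29·4.2·0.9231·0.7646 = 38.002 kPa
Denominator = 20.1·4.2·sin16.1°·cos16.1° = 20.1·4.2·0.2773·0.9608 = 22.493 kPa
FS = 38.002 / 22.493 = 1.690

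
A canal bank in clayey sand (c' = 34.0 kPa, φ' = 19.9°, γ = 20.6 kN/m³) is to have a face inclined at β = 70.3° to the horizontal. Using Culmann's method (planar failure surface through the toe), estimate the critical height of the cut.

H_c = 16.12 m

Culmann's analysis gives the critical failure plane at α_cr = (β + φ')/2 = (70.3 + 19.9)/2 = 45.1°, and the critical height
H_c = (4c'/γ) · sinβ cosφ' / [1 − cos(β − φ')]
    = (4·34.0/20.6) · sin70.3°·cos19.9° / [1 − cos(50.4°)]
    = 6.602 · 0.9415·0.9403 / [1 − 0.6374]
    = 6.602 · 0.8853 / 0.3626
    = 16.12 m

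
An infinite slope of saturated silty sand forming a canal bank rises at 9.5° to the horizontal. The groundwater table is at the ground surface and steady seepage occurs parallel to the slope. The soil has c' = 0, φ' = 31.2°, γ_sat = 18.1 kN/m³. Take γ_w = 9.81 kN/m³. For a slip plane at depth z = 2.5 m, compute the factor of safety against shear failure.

FS = 1.66

With seepage parallel to the slope and the water table at the surface, the effective normal stress on the slip plane uses the buoyant unit weight γ' = γ_sat − γ_w while the driving shear stress uses γ_sat:
FS = [c' + γ' z cos²β tanφ'] / [γ_sat z sinβ cosβ]
(For c' = 0 this reduces to FS = (γ'/γ_sat)·tanφ'/tanβ.)
γ' = 18.1 − 9.81 = 8.29 kN/m³
Numerator = 0.0 + 8.29·2.5·cos²9.5°·tan31.2° = 0.0 + 8.29·2.5·0.9728·0.6056 = 12.210 kPa
Denominator = 18.1·2.5·sin9.5°·cos9.5° = 18.1·2.5·0.1650·0.9863 = 7.366 kPa
FS = 12.210 / 7.366 = 1.658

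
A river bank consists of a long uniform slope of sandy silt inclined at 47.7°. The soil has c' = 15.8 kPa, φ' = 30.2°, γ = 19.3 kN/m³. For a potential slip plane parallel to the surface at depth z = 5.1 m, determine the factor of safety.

FS = 0.85

For an infinite slope with a slip plane parallel to the surface (no pore pressure): FS = [c' + γz cos²β tanφ'] / [γz sinβ cosβ].
γz = 19.3·5.1 = 98.43 kN/m²
Numerator = 15.8 + 98.43·cos²47.7°·tan30.2° = 15.8 + 98.43·0.4529·0.5820 = 41.748 kPa
Denominator = 98.43·sin47.7°·cos47.7° = 98.43·0.7396·0.6730 = 48.997 kPa
FS = 41.748 / 48.997 = 0.852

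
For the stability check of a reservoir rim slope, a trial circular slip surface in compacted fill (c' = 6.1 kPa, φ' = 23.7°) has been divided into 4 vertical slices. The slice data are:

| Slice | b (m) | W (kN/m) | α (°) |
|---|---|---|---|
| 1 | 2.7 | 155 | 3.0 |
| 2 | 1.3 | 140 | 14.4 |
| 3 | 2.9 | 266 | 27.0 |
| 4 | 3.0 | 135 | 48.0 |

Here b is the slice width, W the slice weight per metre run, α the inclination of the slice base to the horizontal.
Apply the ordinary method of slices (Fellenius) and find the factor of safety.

FS = 1.30

Ordinary method of slices: FS = Σ[c'·Δl_i + (W_i cosα_i)·tanφ'] / Σ W_i sinα_i, with Δl_i = b_i / cosα_i.
Slice 1: Δl = 2.7/cos3.0° = 2.704 m; N'_1 = 155·cos3.0° = 154.8; c'Δl = 16.49; W sinα = 8.1
Slice 2: Δl = 1.3/cos14.4° = 1.342 m; N'_2 = 140·cos14.4° = 135.6; c'Δl = 8.19; W sinα = 34.8
Slice 3: Δl = 2.9/cos27.0° = 3.255 m; N'_3 = 266·cos27.0° = 237.0; c'Δl = 19.85; W sinα = 120.8
Slice 4: Δl = 3.0/cos48.0° = 4.483 m; N'_4 = 135·cos48.0° = 90.3; c'Δl = 27.35; W sinα = 100.3
Σc'Δl = 71.9 kN/m; ΣN' = 617.7 kN/m; ΣW sinα = 264.0 kN/m
Resisting = 71.9 + 617.7·tan23.7° = 71.9 + 271.2 = 343.0 kN/m
FS = 343.0 / 264.0 = 1.299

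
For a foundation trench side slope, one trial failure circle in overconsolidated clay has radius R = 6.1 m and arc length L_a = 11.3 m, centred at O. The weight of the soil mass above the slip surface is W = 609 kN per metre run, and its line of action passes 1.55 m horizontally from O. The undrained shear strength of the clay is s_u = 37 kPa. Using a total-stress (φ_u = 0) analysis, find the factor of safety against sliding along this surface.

Taking moments about the centre O, the resisting moment is provided by the undrained shear strength acting along the arc:
M_R = s_u·L_a·R = 37·11.30·6.1 = 2550.4 kN·m/m
M_D = W·d = 609·1.55 = 944.0 kN·m/m
FS = M_R / M_D = 2550.4 / 944.0 = 2.702

FS = 2.70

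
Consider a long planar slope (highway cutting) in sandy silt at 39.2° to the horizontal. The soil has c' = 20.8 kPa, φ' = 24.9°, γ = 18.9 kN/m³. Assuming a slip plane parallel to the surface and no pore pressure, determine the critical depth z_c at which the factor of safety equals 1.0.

Setting FS = 1.00 in FS = [c' + γz cos²β tanφ'] / [γz sinβ cosβ] and solving for z:
z = c' / [γ cosβ (FS·sinβ − cosβ·tanφ')]
  = 20.8 / [18.9·cos39.2°·(1.00·sin39.2° − cos39.2°·tan24.9°)]
  = 20.8 / [18.9·0.7749·(1.00·0.6320 − 0.7749·0.4642)]
  = 20.8 / 3.9884 = 5.215 m

z_c = 5.22 m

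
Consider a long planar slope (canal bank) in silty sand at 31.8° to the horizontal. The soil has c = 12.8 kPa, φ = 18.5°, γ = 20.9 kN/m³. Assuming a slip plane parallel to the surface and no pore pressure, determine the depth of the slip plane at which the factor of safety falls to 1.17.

z = 2.17 m

Setting FS = 1.17 in FS = [c + γz cos²β tanφ] / [γz sinβ cosβ] and solving for z:
z = c / [γ cosβ (FS·sinβ − cosβ·tanφ)]
  = 12.8 / [20.9·cos31.8°·(1.17·sin31.8° − cos31.8°·tan18.5°)]
  = 12.8 / [20.9·0.8499·(1.17·0.5270 − 0.8499·0.3346)]
  = 12.8 / 5.9002 = 2.169 m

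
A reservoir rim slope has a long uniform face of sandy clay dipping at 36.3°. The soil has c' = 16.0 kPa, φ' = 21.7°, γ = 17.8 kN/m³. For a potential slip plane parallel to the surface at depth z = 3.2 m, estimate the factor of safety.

For an infinite slope with a slip plane parallel to the surface (no pore pressure): FS = [c' + γz cos²β tanφ'] / [γz sinβ cosβ].
γz = 17.8·3.2 = 56.96 kN/m²
Numerator = 16.0 + 56.96·cos²36.3°·tan21.7° = 16.0 + 56.96·0.6495·0.3979 = 30.723 kPa
Denominator = 56.96·sin36.3°·cos36.3° = 56.96·0.5920·0.8059 = 27.177 kPa
FS = 30.723 / 27.177 = 1.130

FS = 1.13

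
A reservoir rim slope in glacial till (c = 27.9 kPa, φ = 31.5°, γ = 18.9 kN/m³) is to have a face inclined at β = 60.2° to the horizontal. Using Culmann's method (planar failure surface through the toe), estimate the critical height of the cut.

H_c = 35.56 m

Culmann's analysis gives the critical failure plane at α_cr = (β + φ)/2 = (60.2 + 31.5)/2 = 45.9°, and the critical height
H_c = (4c/γ) · sinβ cosφ / [1 − cos(β − φ)]
    = (4·27.9/18.9) · sin60.2°·cos31.5° / [1 − cos(28.7°)]
    = 5.905 · 0.8678·0.8526 / [1 − 0.8771]
    = 5.905 · 0.7399 / 0.1229
    = 35.56 m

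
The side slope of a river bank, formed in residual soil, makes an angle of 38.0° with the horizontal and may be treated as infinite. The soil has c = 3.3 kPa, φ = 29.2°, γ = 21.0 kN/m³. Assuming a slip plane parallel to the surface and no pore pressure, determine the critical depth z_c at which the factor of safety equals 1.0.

Setting FS = 1.00 in FS = [c + γz cos²β tanφ] / [γz sinβ cosβ] and solving for z:
z = c / [γ cosβ (FS·sinβ − cosβ·tanφ)]
  = 3.3 / [21.0·cos38.0°·(1.00·sin38.0° − cos38.0°·tan29.2°)]
  = 3.3 / [21.0·0.7880·(1.00·0.6157 − 0.7880·0.5589)]
  = 3.3 / 2.9002 = 1.138 m

z_c = 1.14 m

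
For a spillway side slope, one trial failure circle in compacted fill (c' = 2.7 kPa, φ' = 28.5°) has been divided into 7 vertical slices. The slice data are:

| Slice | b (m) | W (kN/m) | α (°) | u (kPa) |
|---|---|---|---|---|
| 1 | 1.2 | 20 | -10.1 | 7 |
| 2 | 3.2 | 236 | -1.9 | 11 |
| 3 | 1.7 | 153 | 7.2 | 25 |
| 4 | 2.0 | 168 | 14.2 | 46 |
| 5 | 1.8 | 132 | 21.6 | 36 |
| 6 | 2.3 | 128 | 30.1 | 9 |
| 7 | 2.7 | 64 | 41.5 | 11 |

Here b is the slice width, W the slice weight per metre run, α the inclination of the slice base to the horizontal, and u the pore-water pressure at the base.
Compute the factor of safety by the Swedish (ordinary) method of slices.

Ordinary method of slices: FS = Σ[c'·Δl_i + (W_i cosα_i − u_i·Δl_i)·tanφ'] / Σ W_i sinα_i, with Δl_i = b_i / cosα_i.
Slice 1: Δl = 1.2/cos(-10.1°) = 1.219 m; N'_1 = 20·cos(-10.1°) − 7·1.219 = 11.2; c'Δl = 3.29; W sinα = -3.5
Slice 2: Δl = 3.2/cos(-1.9°) = 3.202 m; N'_2 = 236·cos(-1.9°) − 11·3.202 = 200.7; c'Δl = 8.64; W sinα = -7.8
Slice 3: Δl = 1.7/cos7.2° = 1.714 m; N'_3 = 153·cos7.2° − 25·1.714 = 109.0; c'Δl = 4.63; W sinα = 19.2
Slice 4: Δl = 2.0/cos14.2° = 2.063 m; N'_4 = 168·cos14.2° − 46·2.063 = 68.0; c'Δl = 5.57; W sinα = 41.2
Slice 5: Δl = 1.8/cos21.6° = 1.936 m; N'_5 = 132·cos21.6° − 36·1.936 = 53.0; c'Δl = 5.23; W sinα = 48.6
Slice 6: Δl = 2.3/cos30.1° = 2.658 m; N'_6 = 128·cos30.1° − 9·2.658 = 86.8; c'Δl = 7.18; W sinα = 64.2
Slice 7: Δl = 2.7/cos41.5° = 3.605 m; N'_7 = 64·cos41.5° − 11·3.605 = 8.3; c'Δl = 9.73; W sinα = 42.4
Σc'Δl = 44.3 kN/m; ΣN' = 536.9 kN/m; ΣW sinα = 204.2 kN/m
Resisting = 44.3 + 536.9·tan28.5° = 44.3 + 291.5 = 335.8 kN/m
FS = 335.8 / 204.2 = 1.644

FS = 1.64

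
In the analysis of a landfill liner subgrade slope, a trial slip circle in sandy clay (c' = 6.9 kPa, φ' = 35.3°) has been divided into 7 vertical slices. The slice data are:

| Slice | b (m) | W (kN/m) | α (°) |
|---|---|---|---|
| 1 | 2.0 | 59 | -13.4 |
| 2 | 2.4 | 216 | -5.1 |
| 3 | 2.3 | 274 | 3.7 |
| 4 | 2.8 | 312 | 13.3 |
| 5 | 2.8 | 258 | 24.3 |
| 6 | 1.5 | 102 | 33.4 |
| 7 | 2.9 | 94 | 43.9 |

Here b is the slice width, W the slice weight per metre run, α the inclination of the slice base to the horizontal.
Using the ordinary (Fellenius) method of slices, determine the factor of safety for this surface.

FS = 3.53

Ordinary method of slices: FS = Σ[c'·Δl_i + (W_i cosα_i)·tanφ'] / Σ W_i sinα_i, with Δl_i = b_i / cosα_i.
Slice 1: Δl = 2.0/cos(-13.4°) = 2.056 m; N'_1 = 59·cos(-13.4°) = 57.4; c'Δl = 14.19; W sinα = -13.7
Slice 2: Δl = 2.4/cos(-5.1°) = 2.410 m; N'_2 = 216·cos(-5.1°) = 215.1; c'Δl = 16.63; W sinα = -19.2
Slice 3: Δl = 2.3/cos3.7° = 2.305 m; N'_3 = 274·cos3.7° = 273.4; c'Δl = 15.90; W sinα = 17.7
Slice 4: Δl = 2.8/cos13.3° = 2.877 m; N'_4 = 312·cos13.3° = 303.6; c'Δl = 19.85; W sinα = 71.8
Slice 5: Δl = 2.8/cos24.3° = 3.072 m; N'_5 = 258·cos24.3° = 235.1; c'Δl = 21.20; W sinα = 106.2
Slice 6: Δl = 1.5/cos33.4° = 1.797 m; N'_6 = 102·cos33.4° = 85.2; c'Δl = 12.40; W sinα = 56.1
Slice 7: Δl = 2.9/cos43.9° = 4.025 m; N'_7 = 94·cos43.9° = 67.7; c'Δl = 27.77; W sinα = 65.2
Σc'Δl = 127.9 kN/m; ΣN' = 1237.6 kN/m; ΣW sinα = 284.1 kN/m
Resisting = 127.9 + 1237.6·tan35.3° = 127.9 + 876.3 = 1004.2 kN/m
FS = 1004.2 / 284.1 = 3.535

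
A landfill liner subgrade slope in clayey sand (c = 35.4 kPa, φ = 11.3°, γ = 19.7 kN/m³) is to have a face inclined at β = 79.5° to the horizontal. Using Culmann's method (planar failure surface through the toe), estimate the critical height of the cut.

H_c = 11.02 m

Culmann's analysis gives the critical failure plane at α_cr = (β + φ)/2 = (79.5 + 11.3)/2 = 45.4°, and the critical height
H_c = (4c/γ) · sinβ cosφ / [1 − cos(β − φ)]
    = (4·35.4/19.7) · sin79.5°·cos11.3° / [1 − cos(68.2°)]
    = 7.188 · 0.9833·0.9806 / [1 − 0.3714]
    = 7.188 · 0.9642 / 0.6286
    = 11.02 m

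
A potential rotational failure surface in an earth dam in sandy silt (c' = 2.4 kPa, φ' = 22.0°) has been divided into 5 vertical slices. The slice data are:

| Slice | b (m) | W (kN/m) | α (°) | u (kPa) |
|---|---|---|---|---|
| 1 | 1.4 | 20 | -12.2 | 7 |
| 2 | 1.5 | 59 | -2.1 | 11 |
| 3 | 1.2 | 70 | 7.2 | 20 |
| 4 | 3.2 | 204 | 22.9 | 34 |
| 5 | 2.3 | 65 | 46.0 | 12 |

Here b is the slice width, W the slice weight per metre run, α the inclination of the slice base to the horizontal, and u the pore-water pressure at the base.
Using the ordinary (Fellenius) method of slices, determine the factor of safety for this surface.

FS = 0.75

Ordinary method of slices: FS = Σ[c'·Δl_i + (W_i cosα_i − u_i·Δl_i)·tanφ'] / Σ W_i sinα_i, with Δl_i = b_i / cosα_i.
Slice 1: Δl = 1.4/cos(-12.2°) = 1.432 m; N'_1 = 20·cos(-12.2°) − 7·1.432 = 9.5; c'Δl = 3.44; W sinα = -4.2
Slice 2: Δl = 1.5/cos(-2.1°) = 1.501 m; N'_2 = 59·cos(-2.1°) − 11·1.501 = 42.4; c'Δl = 3.60; W sinα = -2.2
Slice 3: Δl = 1.2/cos7.2° = 1.210 m; N'_3 = 70·cos7.2° − 20·1.210 = 45.3; c'Δl = 2.90; W sinα = 8.8
Slice 4: Δl = 3.2/cos22.9° = 3.474 m; N'_4 = 204·cos22.9° − 34·3.474 = 69.8; c'Δl = 8.34; W sinα = 79.4
Slice 5: Δl = 2.3/cos46.0° = 3.311 m; N'_5 = 65·cos46.0° − 12·3.311 = 5.4; c'Δl = 7.95; W sinα = 46.8
Σc'Δl = 26.2 kN/m; ΣN' = 172.5 kN/m; ΣW sinα = 128.5 kN/m
Resisting = 26.2 + 172.5·tan22.0° = 26.2 + 69.7 = 95.9 kN/m
FS = 95.9 / 128.5 = 0.746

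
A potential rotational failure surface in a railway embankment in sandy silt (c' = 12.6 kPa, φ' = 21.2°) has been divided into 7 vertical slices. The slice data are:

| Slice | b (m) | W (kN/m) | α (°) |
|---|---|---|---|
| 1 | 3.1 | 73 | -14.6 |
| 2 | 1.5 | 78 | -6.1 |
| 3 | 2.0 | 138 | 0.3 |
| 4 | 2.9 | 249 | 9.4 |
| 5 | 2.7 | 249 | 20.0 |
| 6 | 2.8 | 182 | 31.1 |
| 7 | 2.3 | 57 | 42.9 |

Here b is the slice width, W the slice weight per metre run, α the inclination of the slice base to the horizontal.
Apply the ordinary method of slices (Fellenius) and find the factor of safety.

Ordinary method of slices: FS = Σ[c'·Δl_i + (W_i cosα_i)·tanφ'] / Σ W_i sinα_i, with Δl_i = b_i / cosα_i.
Slice 1: Δl = 3.1/cos(-14.6°) = 3.203 m; N'_1 = 73·cos(-14.6°) = 70.6; c'Δl = 40.36; W sinα = -18.4
Slice 2: Δl = 1.5/cos(-6.1°) = 1.509 m; N'_2 = 78·cos(-6.1°) = 77.6; c'Δl = 19.01; W sinα = -8.3
Slice 3: Δl = 2.0/cos0.3° = 2.000 m; N'_3 = 138·cos0.3° = 138.0; c'Δl = 25.20; W sinα = 0.7
Slice 4: Δl = 2.9/cos9.4° = 2.939 m; N'_4 = 249·cos9.4° = 245.7; c'Δl = 37.04; W sinα = 40.7
Slice 5: Δl = 2.7/cos20.0° = 2.873 m; N'_5 = 249·cos20.0° = 234.0; c'Δl = 36.20; W sinα = 85.2
Slice 6: Δl = 2.8/cos31.1° = 3.270 m; N'_6 = 182·cos31.1° = 155.8; c'Δl = 41.20; W sinα = 94.0
Slice 7: Δl = 2.3/cos42.9° = 3.140 m; N'_7 = 57·cos42.9° = 41.8; c'Δl = 39.56; W sinα = 38.8
Σc'Δl = 238.6 kN/m; ΣN' = 963.4 kN/m; ΣW sinα = 232.7 kN/m
Resisting = 238.6 + 963.4·tan21.2° = 238.6 + 373.7 = 612.3 kN/m
FS = 612.3 / 232.7 = 2.631

FS = 2.63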